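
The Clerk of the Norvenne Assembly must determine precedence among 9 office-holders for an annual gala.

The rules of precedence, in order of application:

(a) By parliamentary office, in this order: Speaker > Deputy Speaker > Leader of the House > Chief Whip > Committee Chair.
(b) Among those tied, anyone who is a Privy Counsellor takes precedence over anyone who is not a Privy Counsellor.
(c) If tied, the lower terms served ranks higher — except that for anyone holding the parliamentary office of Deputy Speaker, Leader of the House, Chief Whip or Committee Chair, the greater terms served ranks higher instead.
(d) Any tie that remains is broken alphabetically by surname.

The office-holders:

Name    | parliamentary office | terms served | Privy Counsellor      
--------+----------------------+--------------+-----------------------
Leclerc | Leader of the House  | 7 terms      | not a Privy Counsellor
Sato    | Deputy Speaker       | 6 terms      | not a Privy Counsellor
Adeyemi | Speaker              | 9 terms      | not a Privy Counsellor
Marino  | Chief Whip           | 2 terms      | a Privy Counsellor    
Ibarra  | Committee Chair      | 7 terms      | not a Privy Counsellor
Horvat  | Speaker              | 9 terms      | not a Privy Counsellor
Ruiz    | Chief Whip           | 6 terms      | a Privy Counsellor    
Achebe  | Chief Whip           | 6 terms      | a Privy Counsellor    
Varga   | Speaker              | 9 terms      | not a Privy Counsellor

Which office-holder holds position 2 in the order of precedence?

By parliamentary office: Adeyemi, Horvat and Varga (Speaker); then Sato (Deputy Speaker); then Leclerc (Leader of the House); then Achebe, Ruiz and Marino (Chief Whip); then Ibarra (Committee Chair).
Adeyemi, Horvat and Varga are each not a Privy Counsellor, so the next rule applies.
Adeyemi, Horvat and Varga all have terms served 9 terms, so the next rule applies.
Among Adeyemi, Horvat and Varga, alphabetically by surname: Adeyemi before Horvat before Varga.
Achebe, Ruiz and Marino are each a Privy Counsellor, so the next rule applies.
Among Achebe, Ruiz and Marino, by terms served (higher first) (reversed rule for this group): Achebe and Ruiz (6 terms) before Marino (2 terms).
Among Achebe and Ruiz, alphabetically by surname: Achebe before Ruiz.
Order: Adeyemi, Horvat, Varga, Sato, Leclerc, Achebe, Ruiz, Marino, Ibarra.

Horvat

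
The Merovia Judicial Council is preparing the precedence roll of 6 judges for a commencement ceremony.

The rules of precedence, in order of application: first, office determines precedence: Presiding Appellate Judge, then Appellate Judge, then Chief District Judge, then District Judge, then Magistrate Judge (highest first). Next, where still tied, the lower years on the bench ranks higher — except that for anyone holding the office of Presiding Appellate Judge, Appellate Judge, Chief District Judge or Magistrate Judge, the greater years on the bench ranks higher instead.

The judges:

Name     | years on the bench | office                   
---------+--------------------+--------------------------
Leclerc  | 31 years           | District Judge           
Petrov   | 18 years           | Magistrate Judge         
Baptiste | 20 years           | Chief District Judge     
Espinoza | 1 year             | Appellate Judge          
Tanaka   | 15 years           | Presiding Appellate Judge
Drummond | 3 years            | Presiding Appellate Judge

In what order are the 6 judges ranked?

Tanaka, Drummond, Espinoza, Baptiste, Leclerc, Petrov

By office: Tanaka and Drummond (Presiding Appellate Judge); then Espinoza (Appellate Judge); then Baptiste (Chief District Judge); then Leclerc (District Judge); then Petrov (Magistrate Judge).
Among Tanaka and Drummond, by years on the bench (higher first) (reversed rule for this group): Tanaka (15 years) before Drummond (3 years).
Full order: Tanaka, Drummond, Espinoza, Baptiste, Leclerc, Petrov.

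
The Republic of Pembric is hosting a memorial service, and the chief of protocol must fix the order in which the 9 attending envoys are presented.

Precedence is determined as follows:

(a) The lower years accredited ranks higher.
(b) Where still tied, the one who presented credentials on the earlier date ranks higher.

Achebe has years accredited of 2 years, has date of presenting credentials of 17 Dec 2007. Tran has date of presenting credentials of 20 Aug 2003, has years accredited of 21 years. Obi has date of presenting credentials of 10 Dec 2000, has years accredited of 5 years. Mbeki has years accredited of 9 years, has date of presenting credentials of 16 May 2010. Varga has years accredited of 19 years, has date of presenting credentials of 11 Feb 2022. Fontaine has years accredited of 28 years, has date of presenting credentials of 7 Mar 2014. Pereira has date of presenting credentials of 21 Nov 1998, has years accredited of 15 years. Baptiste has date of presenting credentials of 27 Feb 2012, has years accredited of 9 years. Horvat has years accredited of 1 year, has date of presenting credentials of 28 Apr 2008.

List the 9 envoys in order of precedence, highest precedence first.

Horvat, Achebe, Obi, Mbeki, Baptiste, Pereira, Varga, Tran, Fontaine

By years accredited (lower first): Horvat (1 year); then Achebe (2 years); then Obi (5 years); then Mbeki and Baptiste (both 9 years); then Pereira (15 years); then Varga (19 years); then Tran (21 years); then Fontaine (28 years).
Among Mbeki and Baptiste, by date of presenting credentials (earlier first): Mbeki (16 May 2010) before Baptiste (27 Feb 2012).
Full order: Horvat, Achebe, Obi, Mbeki, Baptiste, Pereira, Varga, Tran, Fontaine.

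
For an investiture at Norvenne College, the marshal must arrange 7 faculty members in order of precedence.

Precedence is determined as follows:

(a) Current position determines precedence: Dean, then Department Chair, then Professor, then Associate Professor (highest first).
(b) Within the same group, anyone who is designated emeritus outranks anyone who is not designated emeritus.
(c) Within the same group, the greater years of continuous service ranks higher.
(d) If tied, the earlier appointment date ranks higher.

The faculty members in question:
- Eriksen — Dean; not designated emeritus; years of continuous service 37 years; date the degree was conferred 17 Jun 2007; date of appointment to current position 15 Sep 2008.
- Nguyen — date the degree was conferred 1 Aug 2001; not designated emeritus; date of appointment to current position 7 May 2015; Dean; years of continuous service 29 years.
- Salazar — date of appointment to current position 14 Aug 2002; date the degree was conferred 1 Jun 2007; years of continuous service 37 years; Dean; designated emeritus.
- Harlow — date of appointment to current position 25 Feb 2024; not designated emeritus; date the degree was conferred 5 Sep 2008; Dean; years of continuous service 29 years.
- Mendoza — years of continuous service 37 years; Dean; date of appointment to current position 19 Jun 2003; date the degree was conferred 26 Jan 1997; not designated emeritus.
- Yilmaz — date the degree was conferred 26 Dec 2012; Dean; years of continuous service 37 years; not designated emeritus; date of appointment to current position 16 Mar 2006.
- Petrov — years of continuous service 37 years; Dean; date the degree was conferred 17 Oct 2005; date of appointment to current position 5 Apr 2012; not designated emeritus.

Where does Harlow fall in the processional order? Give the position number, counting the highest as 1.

By current position: Salazar, Mendoza, Yilmaz, Eriksen, Petrov, Nguyen and Harlow (Dean).
Among Salazar, Mendoza, Yilmaz, Eriksen, Petrov, Nguyen and Harlow, designated emeritus before not designated emeritus: Salazar (designated emeritus) before Mendoza, Yilmaz, Eriksen, Petrov, Nguyen and Harlow (not designated emeritus).
Among Mendoza, Yilmaz, Eriksen, Petrov, Nguyen and Harlow, by years of continuous service (higher first): Mendoza, Yilmaz, Eriksen and Petrov (37 years) before Nguyen and Harlow (29 years).
Among Mendoza, Yilmaz, Eriksen and Petrov, by date of appointment to current position (earlier first): Mendoza (19 Jun 2003) before Yilmaz (16 Mar 2006) before Eriksen (15 Sep 2008) before Petrov (5 Apr 2012).
Among Nguyen and Harlow, by date of appointment to current position (earlier first): Nguyen (7 May 2015) before Harlow (25 Feb 2024).
Order: Salazar, Mendoza, Yilmaz, Eriksen, Petrov, Nguyen, Harlow. So position 7.

7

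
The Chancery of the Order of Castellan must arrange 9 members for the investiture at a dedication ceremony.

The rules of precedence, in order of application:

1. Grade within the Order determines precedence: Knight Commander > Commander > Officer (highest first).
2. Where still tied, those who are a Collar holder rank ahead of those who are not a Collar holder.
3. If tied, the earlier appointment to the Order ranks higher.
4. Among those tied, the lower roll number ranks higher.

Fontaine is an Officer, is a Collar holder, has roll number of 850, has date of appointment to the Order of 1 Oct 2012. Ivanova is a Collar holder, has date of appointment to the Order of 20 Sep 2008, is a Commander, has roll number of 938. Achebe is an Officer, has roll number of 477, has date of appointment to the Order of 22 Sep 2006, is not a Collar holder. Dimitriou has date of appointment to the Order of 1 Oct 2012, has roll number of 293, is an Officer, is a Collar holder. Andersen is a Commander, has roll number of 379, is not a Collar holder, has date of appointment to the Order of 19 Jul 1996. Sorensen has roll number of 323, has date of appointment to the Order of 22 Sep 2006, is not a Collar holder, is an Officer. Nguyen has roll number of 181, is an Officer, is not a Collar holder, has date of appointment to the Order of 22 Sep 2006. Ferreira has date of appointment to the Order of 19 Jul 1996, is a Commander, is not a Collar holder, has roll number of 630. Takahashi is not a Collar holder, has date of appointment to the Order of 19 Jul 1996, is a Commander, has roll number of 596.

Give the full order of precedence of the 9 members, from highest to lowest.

By grade within the Order: Ivanova, Andersen, Takahashi and Ferreira (Commander); then Dimitriou, Fontaine, Nguyen, Sorensen and Achebe (Officer).
Among Ivanova, Andersen, Takahashi and Ferreira, a Collar holder before not a Collar holder: Ivanova (a Collar holder) before Andersen, Takahashi and Ferreira (not a Collar holder).
Andersen, Takahashi and Ferreira all have date of appointment to the Order 19 Jul 1996, so the next rule applies.
Among Andersen, Takahashi and Ferreira, by roll number (lower first): Andersen (379) before Takahashi (596) before Ferreira (630).
Among Dimitriou, Fontaine, Nguyen, Sorensen and Achebe, a Collar holder before not a Collar holder: Dimitriou and Fontaine (a Collar holder) before Nguyen, Sorensen and Achebe (not a Collar holder).
Dimitriou and Fontaine both have date of appointment to the Order 1 Oct 2012, so the next rule applies.
Among Dimitriou and Fontaine, by roll number (lower first): Dimitriou (293) before Fontaine (850).
Nguyen, Sorensen and Achebe all have date of appointment to the Order 22 Sep 2006, so the next rule applies.
Among Nguyen, Sorensen and Achebe, by roll number (lower first): Nguyen (181) before Sorensen (323) before Achebe (477).
Full order: Ivanova, Andersen, Takahashi, Ferreira, Dimitriou, Fontaine, Nguyen, Sorensen, Achebe.

Ivanova, Andersen, Takahashi, Ferreira, Dimitriou, Fontaine, Nguyen, Sorensen, Achebe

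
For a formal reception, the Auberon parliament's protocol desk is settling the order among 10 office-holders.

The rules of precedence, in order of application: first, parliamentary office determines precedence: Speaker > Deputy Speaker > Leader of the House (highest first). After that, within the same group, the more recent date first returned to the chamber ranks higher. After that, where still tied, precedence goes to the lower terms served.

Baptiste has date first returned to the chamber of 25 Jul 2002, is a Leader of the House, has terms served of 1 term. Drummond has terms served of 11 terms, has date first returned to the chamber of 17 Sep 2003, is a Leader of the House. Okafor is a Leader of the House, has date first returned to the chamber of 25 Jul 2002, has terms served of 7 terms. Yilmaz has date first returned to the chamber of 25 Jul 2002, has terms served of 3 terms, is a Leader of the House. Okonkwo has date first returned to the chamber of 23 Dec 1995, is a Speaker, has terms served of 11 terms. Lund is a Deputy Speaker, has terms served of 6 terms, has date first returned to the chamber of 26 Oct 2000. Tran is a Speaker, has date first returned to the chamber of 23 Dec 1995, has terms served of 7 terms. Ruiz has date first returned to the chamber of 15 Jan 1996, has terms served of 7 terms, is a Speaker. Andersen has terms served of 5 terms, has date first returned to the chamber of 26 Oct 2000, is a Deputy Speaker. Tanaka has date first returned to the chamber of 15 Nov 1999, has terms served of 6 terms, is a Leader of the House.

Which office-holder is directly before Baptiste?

Drummond

By parliamentary office: Ruiz, Tran and Okonkwo (Speaker); then Andersen and Lund (Deputy Speaker); then Drummond, Baptiste, Yilmaz, Okafor and Tanaka (Leader of the House).
Among Ruiz, Tran and Okonkwo, by date first returned to the chamber (later first): Ruiz (15 Jan 1996) before Tran and Okonkwo (23 Dec 1995).
Among Tran and Okonkwo, by terms served (lower first): Tran (7 terms) before Okonkwo (11 terms).
Andersen and Lund both have date first returned to the chamber 26 Oct 2000, so the next rule applies.
Among Andersen and Lund, by terms served (lower first): Andersen (5 terms) before Lund (6 terms).
Among Drummond, Baptiste, Yilmaz, Okafor and Tanaka, by date first returned to the chamber (later first): Drummond (17 Sep 2003) before Baptiste, Yilmaz and Okafor (25 Jul 2002) before Tanaka (15 Nov 1999).
Among Baptiste, Yilmaz and Okafor, by terms served (lower first): Baptiste (1 term) before Yilmaz (3 terms) before Okafor (7 terms).
Order: Ruiz, Tran, Okonkwo, Andersen, Lund, Drummond, Baptiste, Yilmaz, Okafor, Tanaka.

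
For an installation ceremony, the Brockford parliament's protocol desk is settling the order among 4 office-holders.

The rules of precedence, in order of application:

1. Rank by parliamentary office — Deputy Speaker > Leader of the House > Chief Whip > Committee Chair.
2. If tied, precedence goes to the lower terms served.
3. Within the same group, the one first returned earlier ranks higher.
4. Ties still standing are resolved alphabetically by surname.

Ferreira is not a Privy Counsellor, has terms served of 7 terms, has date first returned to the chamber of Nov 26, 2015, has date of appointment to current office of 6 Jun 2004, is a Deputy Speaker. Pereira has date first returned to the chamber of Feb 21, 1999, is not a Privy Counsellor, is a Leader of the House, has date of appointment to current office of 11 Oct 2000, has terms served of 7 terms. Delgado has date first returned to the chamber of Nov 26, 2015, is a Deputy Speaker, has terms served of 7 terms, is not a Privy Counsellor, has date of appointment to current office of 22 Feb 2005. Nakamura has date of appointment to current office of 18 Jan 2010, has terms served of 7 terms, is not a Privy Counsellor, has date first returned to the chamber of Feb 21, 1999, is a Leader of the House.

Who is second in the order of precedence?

Ferreira

By parliamentary office: Delgado and Ferreira (Deputy Speaker); then Nakamura and Pereira (Leader of the House).
Delgado and Ferreira both have terms served 7 terms, so the next rule applies.
Delgado and Ferreira both have date first returned to the chamber Nov 26, 2015, so the next rule applies.
Among Delgado and Ferreira, alphabetically by surname: Delgado before Ferreira.
Nakamura and Pereira both have terms served 7 terms, so the next rule applies.
Nakamura and Pereira both have date first returned to the chamber Feb 21, 1999, so the next rule applies.
Among Nakamura and Pereira, alphabetically by surname: Nakamura before Pereira.
Order: Delgado, Ferreira, Nakamura, Pereira.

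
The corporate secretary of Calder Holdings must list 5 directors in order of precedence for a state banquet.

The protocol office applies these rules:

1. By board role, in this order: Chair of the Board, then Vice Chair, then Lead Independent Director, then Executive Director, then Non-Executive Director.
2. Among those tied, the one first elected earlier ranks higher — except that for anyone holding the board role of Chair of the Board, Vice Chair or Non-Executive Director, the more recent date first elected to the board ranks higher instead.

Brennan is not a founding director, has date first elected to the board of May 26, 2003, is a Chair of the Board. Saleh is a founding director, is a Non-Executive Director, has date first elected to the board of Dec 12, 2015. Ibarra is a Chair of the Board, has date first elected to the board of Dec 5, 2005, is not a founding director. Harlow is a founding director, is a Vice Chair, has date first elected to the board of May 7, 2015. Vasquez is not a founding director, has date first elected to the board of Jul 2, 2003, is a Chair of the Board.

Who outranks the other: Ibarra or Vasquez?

By board role: Ibarra, Vasquez and Brennan (Chair of the Board); then Harlow (Vice Chair); then Saleh (Non-Executive Director).
Among Ibarra, Vasquez and Brennan, by date first elected to the board (later first) (reversed rule for this group): Ibarra (Dec 5, 2005) before Vasquez (Jul 2, 2003) before Brennan (May 26, 2003).
So Ibarra takes precedence.

Ibarra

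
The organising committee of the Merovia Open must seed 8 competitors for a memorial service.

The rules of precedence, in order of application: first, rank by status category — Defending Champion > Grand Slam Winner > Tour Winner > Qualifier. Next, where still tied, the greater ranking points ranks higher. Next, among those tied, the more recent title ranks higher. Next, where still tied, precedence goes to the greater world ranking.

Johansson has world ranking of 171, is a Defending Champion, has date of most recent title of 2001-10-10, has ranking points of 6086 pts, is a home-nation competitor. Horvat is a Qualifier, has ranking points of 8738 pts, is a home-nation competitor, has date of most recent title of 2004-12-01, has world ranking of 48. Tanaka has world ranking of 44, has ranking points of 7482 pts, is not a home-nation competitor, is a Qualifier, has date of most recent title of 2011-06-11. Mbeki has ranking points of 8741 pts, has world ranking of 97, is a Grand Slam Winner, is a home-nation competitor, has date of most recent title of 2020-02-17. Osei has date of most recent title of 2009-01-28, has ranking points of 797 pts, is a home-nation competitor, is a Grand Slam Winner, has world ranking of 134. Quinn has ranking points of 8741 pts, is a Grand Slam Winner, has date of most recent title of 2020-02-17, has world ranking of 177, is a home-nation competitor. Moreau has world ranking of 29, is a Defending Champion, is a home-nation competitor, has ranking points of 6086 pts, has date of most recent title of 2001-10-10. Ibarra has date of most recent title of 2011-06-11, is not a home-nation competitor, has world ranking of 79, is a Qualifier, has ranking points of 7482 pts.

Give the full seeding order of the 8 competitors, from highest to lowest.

Johansson, Moreau, Quinn, Mbeki, Osei, Horvat, Ibarra, Tanaka

By status category: Johansson and Moreau (Defending Champion); then Quinn, Mbeki and Osei (Grand Slam Winner); then Horvat, Ibarra and Tanaka (Qualifier).
Johansson and Moreau both have ranking points 6086 pts, so the next rule applies.
Johansson and Moreau both have date of most recent title 2001-10-10, so the next rule applies.
Among Johansson and Moreau, by world ranking (higher first): Johansson (171) before Moreau (29).
Among Quinn, Mbeki and Osei, by ranking points (higher first): Quinn and Mbeki (8741 pts) before Osei (797 pts).
Quinn and Mbeki both have date of most recent title 2020-02-17, so the next rule applies.
Among Quinn and Mbeki, by world ranking (higher first): Quinn (177) before Mbeki (97).
Among Horvat, Ibarra and Tanaka, by ranking points (higher first): Horvat (8738 pts) before Ibarra and Tanaka (7482 pts).
Ibarra and Tanaka both have date of most recent title 2011-06-11, so the next rule applies.
Among Ibarra and Tanaka, by world ranking (higher first): Ibarra (79) before Tanaka (44).
Full order: Johansson, Moreau, Quinn, Mbeki, Osei, Horvat, Ibarra, Tanaka.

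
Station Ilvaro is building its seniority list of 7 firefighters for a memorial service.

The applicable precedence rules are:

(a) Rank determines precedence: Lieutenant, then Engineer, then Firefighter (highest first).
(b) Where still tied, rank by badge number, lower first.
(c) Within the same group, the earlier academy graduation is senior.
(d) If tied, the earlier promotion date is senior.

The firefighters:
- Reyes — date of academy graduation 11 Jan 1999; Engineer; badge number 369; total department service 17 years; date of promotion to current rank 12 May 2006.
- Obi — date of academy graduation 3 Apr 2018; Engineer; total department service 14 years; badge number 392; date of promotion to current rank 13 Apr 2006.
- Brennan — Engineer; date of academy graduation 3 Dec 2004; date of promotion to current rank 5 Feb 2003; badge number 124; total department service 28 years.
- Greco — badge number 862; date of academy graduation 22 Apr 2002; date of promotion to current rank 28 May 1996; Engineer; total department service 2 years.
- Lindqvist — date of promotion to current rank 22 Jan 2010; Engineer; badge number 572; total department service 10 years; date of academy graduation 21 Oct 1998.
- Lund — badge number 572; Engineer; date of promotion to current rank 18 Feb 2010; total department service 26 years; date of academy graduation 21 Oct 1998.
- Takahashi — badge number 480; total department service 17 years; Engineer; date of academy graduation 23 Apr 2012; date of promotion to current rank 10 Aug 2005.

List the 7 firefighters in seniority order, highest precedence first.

By rank: Brennan, Reyes, Obi, Takahashi, Lindqvist, Lund and Greco (Engineer).
Among Brennan, Reyes, Obi, Takahashi, Lindqvist, Lund and Greco, by badge number (lower first): Brennan (124) before Reyes (369) before Obi (392) before Takahashi (480) before Lindqvist and Lund (572) before Greco (862).
Lindqvist and Lund both have date of academy graduation 21 Oct 1998, so the next rule applies.
Among Lindqvist and Lund, by date of promotion to current rank (earlier first): Lindqvist (22 Jan 2010) before Lund (18 Feb 2010).
Full order: Brennan, Reyes, Obi, Takahashi, Lindqvist, Lund, Greco.

Brennan, Reyes, Obi, Takahashi, Lindqvist, Lund, Greco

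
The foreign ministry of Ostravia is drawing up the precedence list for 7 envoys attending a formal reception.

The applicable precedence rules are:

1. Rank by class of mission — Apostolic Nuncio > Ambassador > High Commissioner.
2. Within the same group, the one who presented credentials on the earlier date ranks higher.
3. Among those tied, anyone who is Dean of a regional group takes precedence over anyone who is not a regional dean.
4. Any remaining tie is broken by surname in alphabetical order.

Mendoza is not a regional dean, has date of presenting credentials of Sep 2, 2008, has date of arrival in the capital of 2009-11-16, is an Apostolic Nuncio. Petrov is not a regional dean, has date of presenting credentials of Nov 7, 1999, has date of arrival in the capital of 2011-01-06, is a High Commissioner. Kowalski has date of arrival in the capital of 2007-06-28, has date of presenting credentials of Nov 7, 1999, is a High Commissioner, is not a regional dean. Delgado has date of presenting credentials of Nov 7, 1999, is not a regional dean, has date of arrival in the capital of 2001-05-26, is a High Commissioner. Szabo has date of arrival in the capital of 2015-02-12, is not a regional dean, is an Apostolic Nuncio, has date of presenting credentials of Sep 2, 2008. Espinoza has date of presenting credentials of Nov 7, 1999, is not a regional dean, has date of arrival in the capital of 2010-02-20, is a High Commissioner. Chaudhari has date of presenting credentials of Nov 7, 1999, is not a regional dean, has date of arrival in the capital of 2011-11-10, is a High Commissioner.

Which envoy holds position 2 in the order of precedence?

By class of mission: Mendoza and Szabo (Apostolic Nuncio); then Chaudhari, Delgado, Espinoza, Kowalski and Petrov (High Commissioner).
Mendoza and Szabo both have date of presenting credentials Sep 2, 2008, so the next rule applies.
Mendoza and Szabo are each not a regional dean, so the next rule applies.
Among Mendoza and Szabo, alphabetically by surname: Mendoza before Szabo.
Chaudhari, Delgado, Espinoza, Kowalski and Petrov all have date of presenting credentials Nov 7, 1999, so the next rule applies.
Chaudhari, Delgado, Espinoza, Kowalski and Petrov are each not a regional dean, so the next rule applies.
Among Chaudhari, Delgado, Espinoza, Kowalski and Petrov, alphabetically by surname: Chaudhari before Delgado before Espinoza before Kowalski before Petrov.
Order: Mendoza, Szabo, Chaudhari, Delgado, Espinoza, Kowalski, Petrov.

Szabo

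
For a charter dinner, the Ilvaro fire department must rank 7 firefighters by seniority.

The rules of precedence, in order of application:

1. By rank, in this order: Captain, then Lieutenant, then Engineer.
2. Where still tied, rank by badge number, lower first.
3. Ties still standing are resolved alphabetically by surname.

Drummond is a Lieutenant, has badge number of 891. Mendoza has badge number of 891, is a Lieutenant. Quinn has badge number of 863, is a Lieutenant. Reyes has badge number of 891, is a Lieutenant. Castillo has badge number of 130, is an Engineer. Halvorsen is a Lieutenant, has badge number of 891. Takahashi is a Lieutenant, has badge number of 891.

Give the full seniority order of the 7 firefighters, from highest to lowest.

By rank: Quinn, Drummond, Halvorsen, Mendoza, Reyes and Takahashi (Lieutenant); then Castillo (Engineer).
Among Quinn, Drummond, Halvorsen, Mendoza, Reyes and Takahashi, by badge number (lower first): Quinn (863) before Drummond, Halvorsen, Mendoza, Reyes and Takahashi (891).
Among Drummond, Halvorsen, Mendoza, Reyes and Takahashi, alphabetically by surname: Drummond before Halvorsen before Mendoza before Reyes before Takahashi.
Full order: Quinn, Drummond, Halvorsen, Mendoza, Reyes, Takahashi, Castillo.

Quinn, Drummond, Halvorsen, Mendoza, Reyes, Takahashi, Castillo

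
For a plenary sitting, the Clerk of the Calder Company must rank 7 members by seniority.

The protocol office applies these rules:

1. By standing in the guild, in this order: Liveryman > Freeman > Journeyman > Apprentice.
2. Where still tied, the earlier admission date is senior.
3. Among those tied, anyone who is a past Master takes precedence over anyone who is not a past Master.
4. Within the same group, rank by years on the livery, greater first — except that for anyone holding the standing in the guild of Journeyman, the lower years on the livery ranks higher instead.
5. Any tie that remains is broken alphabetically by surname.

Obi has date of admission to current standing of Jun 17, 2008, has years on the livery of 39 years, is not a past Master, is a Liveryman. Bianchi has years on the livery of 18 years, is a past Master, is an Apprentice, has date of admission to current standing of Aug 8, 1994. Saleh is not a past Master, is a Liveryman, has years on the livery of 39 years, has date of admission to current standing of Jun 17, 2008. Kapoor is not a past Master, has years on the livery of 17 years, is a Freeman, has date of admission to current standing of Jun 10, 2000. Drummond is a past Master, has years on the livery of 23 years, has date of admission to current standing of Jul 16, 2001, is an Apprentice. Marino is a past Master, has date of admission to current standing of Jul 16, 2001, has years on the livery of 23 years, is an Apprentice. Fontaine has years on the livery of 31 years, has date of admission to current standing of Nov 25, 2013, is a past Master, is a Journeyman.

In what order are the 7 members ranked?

Obi, Saleh, Kapoor, Fontaine, Bianchi, Drummond, Marino

By standing in the guild: Obi and Saleh (Liveryman); then Kapoor (Freeman); then Fontaine (Journeyman); then Bianchi, Drummond and Marino (Apprentice).
Obi and Saleh both have date of admission to current standing Jun 17, 2008, so the next rule applies.
Obi and Saleh are each not a past Master, so the next rule applies.
Obi and Saleh both have years on the livery 39 years, so the next rule applies.
Among Obi and Saleh, alphabetically by surname: Obi before Saleh.
Among Bianchi, Drummond and Marino, by date of admission to current standing (earlier first): Bianchi (Aug 8, 1994) before Drummond and Marino (Jul 16, 2001).
Drummond and Marino are each a past Master, so the next rule applies.
Drummond and Marino both have years on the livery 23 years, so the next rule applies.
Among Drummond and Marino, alphabetically by surname: Drummond before Marino.
Full order: Obi, Saleh, Kapoor, Fontaine, Bianchi, Drummond, Marino.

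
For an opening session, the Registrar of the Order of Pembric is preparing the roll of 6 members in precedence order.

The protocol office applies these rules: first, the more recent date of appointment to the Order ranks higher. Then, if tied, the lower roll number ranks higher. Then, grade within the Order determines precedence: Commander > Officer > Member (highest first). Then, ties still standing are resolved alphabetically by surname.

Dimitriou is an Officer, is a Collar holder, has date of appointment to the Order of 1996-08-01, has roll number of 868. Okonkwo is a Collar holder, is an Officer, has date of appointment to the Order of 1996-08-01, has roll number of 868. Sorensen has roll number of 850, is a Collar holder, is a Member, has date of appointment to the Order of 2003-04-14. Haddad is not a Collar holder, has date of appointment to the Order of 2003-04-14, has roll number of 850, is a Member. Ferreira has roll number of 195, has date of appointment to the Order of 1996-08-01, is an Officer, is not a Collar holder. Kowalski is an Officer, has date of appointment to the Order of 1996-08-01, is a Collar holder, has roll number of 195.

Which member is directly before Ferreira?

Sorensen

By date of appointment to the Order (later first): Haddad and Sorensen (both 2003-04-14); then Ferreira, Kowalski, Dimitriou and Okonkwo (each 1996-08-01).
Haddad and Sorensen both have roll number 850, so the next rule applies.
Haddad and Sorensen are each Member, so the next rule applies.
Among Haddad and Sorensen, alphabetically by surname: Haddad before Sorensen.
Among Ferreira, Kowalski, Dimitriou and Okonkwo, by roll number (lower first): Ferreira and Kowalski (195) before Dimitriou and Okonkwo (868).
Ferreira and Kowalski are each Officer, so the next rule applies.
Among Ferreira and Kowalski, alphabetically by surname: Ferreira before Kowalski.
Dimitriou and Okonkwo are each Officer, so the next rule applies.
Among Dimitriou and Okonkwo, alphabetically by surname: Dimitriou before Okonkwo.
Order: Haddad, Sorensen, Ferreira, Kowalski, Dimitriou, Okonkwo.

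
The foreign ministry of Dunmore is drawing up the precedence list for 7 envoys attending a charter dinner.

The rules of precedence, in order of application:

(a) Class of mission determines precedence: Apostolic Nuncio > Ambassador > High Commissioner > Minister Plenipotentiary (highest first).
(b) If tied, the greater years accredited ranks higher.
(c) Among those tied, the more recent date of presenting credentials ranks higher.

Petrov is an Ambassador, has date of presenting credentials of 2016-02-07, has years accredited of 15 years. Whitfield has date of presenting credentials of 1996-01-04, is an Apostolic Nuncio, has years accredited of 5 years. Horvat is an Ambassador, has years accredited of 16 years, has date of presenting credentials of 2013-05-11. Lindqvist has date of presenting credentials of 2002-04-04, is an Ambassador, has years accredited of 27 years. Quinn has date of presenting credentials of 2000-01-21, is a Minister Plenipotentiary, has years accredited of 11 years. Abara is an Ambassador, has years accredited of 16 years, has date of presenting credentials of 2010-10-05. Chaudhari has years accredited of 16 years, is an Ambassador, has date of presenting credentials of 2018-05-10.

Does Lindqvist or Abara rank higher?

Lindqvist

By class of mission: Whitfield (Apostolic Nuncio); then Lindqvist, Chaudhari, Horvat, Abara and Petrov (Ambassador); then Quinn (Minister Plenipotentiary).
Among Lindqvist, Chaudhari, Horvat, Abara and Petrov, by years accredited (higher first): Lindqvist (27 years) before Chaudhari, Horvat and Abara (16 years) before Petrov (15 years).
Among Chaudhari, Horvat and Abara, by date of presenting credentials (later first): Chaudhari (2018-05-10) before Horvat (2013-05-11) before Abara (2010-10-05).
So Lindqvist takes precedence.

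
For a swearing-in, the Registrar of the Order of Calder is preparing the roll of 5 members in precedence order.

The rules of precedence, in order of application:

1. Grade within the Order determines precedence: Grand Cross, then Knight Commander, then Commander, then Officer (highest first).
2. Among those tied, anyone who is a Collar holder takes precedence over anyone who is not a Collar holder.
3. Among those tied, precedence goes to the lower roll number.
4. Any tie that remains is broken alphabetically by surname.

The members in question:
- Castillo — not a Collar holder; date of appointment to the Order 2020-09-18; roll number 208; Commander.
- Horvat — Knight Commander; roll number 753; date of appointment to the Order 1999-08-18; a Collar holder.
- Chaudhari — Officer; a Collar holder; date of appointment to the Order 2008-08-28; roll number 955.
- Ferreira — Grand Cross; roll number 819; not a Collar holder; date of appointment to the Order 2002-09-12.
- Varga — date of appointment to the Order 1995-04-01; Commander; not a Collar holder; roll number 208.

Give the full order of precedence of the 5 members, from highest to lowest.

By grade within the Order: Ferreira (Grand Cross); then Horvat (Knight Commander); then Castillo and Varga (Commander); then Chaudhari (Officer).
Castillo and Varga are each not a Collar holder, so the next rule applies.
Castillo and Varga both have roll number 208, so the next rule applies.
Among Castillo and Varga, alphabetically by surname: Castillo before Varga.
Full order: Ferreira, Horvat, Castillo, Varga, Chaudhari.

Ferreira, Horvat, Castillo, Varga, Chaudhari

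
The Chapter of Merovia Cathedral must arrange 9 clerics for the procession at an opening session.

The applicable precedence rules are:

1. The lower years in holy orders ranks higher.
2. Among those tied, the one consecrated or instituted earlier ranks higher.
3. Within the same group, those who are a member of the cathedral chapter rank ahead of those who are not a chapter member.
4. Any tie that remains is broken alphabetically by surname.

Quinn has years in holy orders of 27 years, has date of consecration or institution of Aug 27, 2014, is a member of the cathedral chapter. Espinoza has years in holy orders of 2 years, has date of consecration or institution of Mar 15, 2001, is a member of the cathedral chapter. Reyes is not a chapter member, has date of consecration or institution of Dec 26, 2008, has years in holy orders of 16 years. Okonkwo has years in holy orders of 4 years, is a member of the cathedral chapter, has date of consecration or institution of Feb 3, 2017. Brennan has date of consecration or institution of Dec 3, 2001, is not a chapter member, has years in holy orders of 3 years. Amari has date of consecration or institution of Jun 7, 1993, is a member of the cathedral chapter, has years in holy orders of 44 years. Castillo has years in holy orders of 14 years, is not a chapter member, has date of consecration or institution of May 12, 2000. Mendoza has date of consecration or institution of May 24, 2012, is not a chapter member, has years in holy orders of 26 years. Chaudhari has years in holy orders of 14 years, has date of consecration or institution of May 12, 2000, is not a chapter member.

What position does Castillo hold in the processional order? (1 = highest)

By years in holy orders (lower first): Espinoza (2 years); then Brennan (3 years); then Okonkwo (4 years); then Castillo and Chaudhari (both 14 years); then Reyes (16 years); then Mendoza (26 years); then Quinn (27 years); then Amari (44 years).
Castillo and Chaudhari both have date of consecration or institution May 12, 2000, so the next rule applies.
Castillo and Chaudhari are each not a chapter member, so the next rule applies.
Among Castillo and Chaudhari, alphabetically by surname: Castillo before Chaudhari.
Order: Espinoza, Brennan, Okonkwo, Castillo, Chaudhari, Reyes, Mendoza, Quinn, Amari. So position 4.

4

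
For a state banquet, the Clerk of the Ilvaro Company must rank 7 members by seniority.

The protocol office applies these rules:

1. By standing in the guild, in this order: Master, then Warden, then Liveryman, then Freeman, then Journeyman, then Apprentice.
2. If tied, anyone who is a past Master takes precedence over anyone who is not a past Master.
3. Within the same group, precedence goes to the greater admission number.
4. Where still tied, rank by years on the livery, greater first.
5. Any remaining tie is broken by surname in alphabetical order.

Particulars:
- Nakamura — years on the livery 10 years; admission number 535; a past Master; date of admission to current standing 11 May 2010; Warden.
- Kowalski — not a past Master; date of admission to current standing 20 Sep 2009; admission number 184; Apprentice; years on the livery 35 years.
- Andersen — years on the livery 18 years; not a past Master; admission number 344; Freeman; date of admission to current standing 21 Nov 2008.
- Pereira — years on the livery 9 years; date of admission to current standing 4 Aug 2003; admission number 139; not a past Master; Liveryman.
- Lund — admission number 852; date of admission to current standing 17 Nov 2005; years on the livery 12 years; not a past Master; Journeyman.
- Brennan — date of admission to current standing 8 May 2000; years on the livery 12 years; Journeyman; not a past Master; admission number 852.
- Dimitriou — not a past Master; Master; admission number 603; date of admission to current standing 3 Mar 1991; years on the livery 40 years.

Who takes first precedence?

Dimitriou

By standing in the guild: Dimitriou (Master); then Nakamura (Warden); then Pereira (Liveryman); then Andersen (Freeman); then Brennan and Lund (Journeyman); then Kowalski (Apprentice).
Brennan and Lund are each not a past Master, so the next rule applies.
Brennan and Lund both have admission number 852, so the next rule applies.
Brennan and Lund both have years on the livery 12 years, so the next rule applies.
Among Brennan and Lund, alphabetically by surname: Brennan before Lund.
Order: Dimitriou, Nakamura, Pereira, Andersen, Brennan, Lund, Kowalski.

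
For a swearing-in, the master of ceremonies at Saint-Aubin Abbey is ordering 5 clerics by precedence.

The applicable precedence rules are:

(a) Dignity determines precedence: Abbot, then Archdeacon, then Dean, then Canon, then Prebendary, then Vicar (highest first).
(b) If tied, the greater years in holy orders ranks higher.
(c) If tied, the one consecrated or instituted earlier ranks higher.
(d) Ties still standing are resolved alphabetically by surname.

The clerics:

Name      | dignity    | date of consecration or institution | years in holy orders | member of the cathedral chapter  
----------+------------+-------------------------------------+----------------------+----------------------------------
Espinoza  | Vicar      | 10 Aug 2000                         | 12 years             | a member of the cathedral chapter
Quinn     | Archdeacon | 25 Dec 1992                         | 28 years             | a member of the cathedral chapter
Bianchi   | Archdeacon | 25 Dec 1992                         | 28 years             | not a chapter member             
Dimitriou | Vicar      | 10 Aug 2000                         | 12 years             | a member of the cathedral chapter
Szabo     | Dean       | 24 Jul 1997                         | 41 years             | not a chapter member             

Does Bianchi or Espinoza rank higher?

Bianchi

By dignity: Bianchi and Quinn (Archdeacon); then Szabo (Dean); then Dimitriou and Espinoza (Vicar).
Bianchi and Quinn both have years in holy orders 28 years, so the next rule applies.
Bianchi and Quinn both have date of consecration or institution 25 Dec 1992, so the next rule applies.
Among Bianchi and Quinn, alphabetically by surname: Bianchi before Quinn.
Dimitriou and Espinoza both have years in holy orders 12 years, so the next rule applies.
Dimitriou and Espinoza both have date of consecration or institution 10 Aug 2000, so the next rule applies.
Among Dimitriou and Espinoza, alphabetically by surname: Dimitriou before Espinoza.
So Bianchi takes precedence.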